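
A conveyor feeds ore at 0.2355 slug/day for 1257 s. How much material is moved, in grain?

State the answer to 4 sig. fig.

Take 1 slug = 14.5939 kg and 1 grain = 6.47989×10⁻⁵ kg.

771.6 grain

0.2355 slug/day → 3.97785×10⁻⁵ kg/s
m = ṁ × t = 3.97785×10⁻⁵ × 1257 = 0.0500016 kg
In grain: 0.0500016 / 6.47989×10⁻⁵ = 771.643 grain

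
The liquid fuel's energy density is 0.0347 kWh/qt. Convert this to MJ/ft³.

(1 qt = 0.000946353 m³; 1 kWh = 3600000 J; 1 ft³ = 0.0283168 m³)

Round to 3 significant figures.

3.74 MJ/ft³

0.0347 kWh/qt × 3600000 J/kWh ÷ 0.000946353 m³/qt = 1.32001×10⁸ J/m³
1.32001×10⁸ J/m³ ÷ 1000000 J/MJ × 0.0283168 m³/ft³ = 3.73785 MJ/ft³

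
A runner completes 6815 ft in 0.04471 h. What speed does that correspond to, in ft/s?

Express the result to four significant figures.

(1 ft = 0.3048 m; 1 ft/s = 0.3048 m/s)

42.34 ft/s

6815 ft × 0.3048 = 2077.21 m
0.04471 h × 3600 = 160.956 s
v = d / t = 2077.21 m / 160.956 s = 12.9055 m/s
12.9055 m/s ÷ (0.3048 m/s/ft/s) = 42.3409 ft/s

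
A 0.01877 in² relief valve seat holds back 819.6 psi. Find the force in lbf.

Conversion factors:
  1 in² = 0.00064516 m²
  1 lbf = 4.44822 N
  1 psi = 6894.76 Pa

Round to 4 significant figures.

15.38 lbf

819.6 psi × 6894.76 = 5.65095×10⁶ Pa
0.01877 in² × 0.00064516 = 1.21097×10⁻⁵ m²
F = P × A = 5.65095×10⁶ Pa × 1.21097×10⁻⁵ m² = 68.4313 N
68.4313 N ÷ (4.44822 N/lbf) = 15.384 lbf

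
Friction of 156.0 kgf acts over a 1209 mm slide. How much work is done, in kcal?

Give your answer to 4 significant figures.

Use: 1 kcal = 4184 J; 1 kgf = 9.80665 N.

156.0 kgf × 9.80665 = 1529.84 N
1209 mm × 0.001 = 1.209 m
W = F × d = 1529.84 N × 1.209 m = 1849.58 J
1849.58 J ÷ (4184 J/kcal) = 0.44206 kcal

0.4421 kcal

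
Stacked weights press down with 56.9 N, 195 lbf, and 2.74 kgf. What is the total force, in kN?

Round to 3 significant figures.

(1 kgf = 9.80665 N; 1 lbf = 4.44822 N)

56.9 N (already N)
195 lbf × 4.44822 = 867.403 N
2.74 kgf × 9.80665 = 26.8702 N
Combined: 56.9 + 867.403 + 26.8702 = 951.173 N
In kN: 951.173 / 1000 = 0.951173 kN

0.951 kN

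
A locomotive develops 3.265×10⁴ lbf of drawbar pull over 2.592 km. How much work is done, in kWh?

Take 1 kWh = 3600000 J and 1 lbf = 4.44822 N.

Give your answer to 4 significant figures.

104.6 kWh

3.265×10⁴ lbf × 4.44822 = 145234 N
2.592 km × 1000 = 2592 m
W = F × d = 145234 N × 2592 m = 3.76447×10⁸ J
3.76447×10⁸ J ÷ (3600000 J/kWh) = 104.569 kWh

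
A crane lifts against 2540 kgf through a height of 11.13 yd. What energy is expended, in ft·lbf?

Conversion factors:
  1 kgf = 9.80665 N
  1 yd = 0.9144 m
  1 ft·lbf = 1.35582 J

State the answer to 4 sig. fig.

2540 kgf × 9.80665 → 24908.9 N
11.13 yd × 0.9144 → 10.1773 m
W = F × d = 24908.9 N × 10.1773 m = 253505 J
253505 J ÷ (1.35582 J/ft·lbf) = 186975 ft·lbf

1.870×10⁵ ft·lbf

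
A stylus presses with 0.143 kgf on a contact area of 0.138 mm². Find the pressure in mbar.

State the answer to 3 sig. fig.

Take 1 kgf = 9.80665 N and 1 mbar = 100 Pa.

0.143 kgf × 9.80665 → 1.40235 N
0.138 mm² × 10⁻⁶ → 1.38×10⁻⁷ m²
P = F / A = 1.40235 N / 1.38×10⁻⁷ m² = 1.0162×10⁷ Pa
1.0162×10⁷ Pa ÷ (100 Pa/mbar) = 101620 mbar

1.02×10⁵ mbar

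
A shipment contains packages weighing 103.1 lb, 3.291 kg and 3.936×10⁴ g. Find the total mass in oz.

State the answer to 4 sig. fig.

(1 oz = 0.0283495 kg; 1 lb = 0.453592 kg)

3154 oz

103.1 lb × 0.453592 = 46.7653 kg
3.291 kg (already kg)
3.936×10⁴ g × 0.001 = 39.36 kg
Sum: 46.7653 + 3.291 + 39.36 = 89.4163 kg
In oz: 89.4163 / 0.0283495 = 3154.07 oz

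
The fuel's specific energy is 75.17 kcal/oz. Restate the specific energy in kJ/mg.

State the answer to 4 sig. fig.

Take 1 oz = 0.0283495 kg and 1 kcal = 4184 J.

0.01109 kJ/mg

75.17 kcal/oz × 4184 J/kcal ÷ 0.0283495 kg/oz = 1.10941×10⁷ J/kg
1.10941×10⁷ J/kg ÷ 1000 J/kJ × 10⁻⁶ kg/mg = 0.0110941 kJ/mg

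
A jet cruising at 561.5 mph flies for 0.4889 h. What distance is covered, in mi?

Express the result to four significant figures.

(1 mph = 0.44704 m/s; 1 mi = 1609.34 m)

274.5 mi

561.5 mph × 0.44704 → 251.013 m/s
0.4889 h × 3600 → 1760.04 s
d = v × t = 251.013 m/s × 1760.04 s = 441793 m
441793 m ÷ (1609.34 m/mi) = 274.518 mi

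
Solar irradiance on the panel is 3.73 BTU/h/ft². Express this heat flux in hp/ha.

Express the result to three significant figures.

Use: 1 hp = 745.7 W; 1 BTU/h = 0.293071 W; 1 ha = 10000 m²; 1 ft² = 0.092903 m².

158 hp/ha

3.73 BTU/h/ft² × 0.293071 W/BTU/h ÷ 0.092903 m²/ft² = 11.7666 W/m²
11.7666 W/m² ÷ 745.7 W/hp × 10000 m²/ha = 157.793 hp/ha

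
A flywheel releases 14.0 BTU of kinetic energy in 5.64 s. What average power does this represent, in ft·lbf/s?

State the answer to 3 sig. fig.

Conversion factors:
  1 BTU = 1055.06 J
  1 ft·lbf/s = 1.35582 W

14.0 BTU × 1055.06 = 14770.8 J
P = E / t = 14770.8 J / 5.64 s = 2618.94 W
2618.94 W ÷ (1.35582 W/ft·lbf/s) = 1931.63 ft·lbf/s

1930 ft·lbf/s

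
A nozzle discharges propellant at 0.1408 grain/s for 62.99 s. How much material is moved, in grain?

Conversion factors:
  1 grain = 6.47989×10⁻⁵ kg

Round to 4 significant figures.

0.1408 grain/s → 9.12369×10⁻⁶ kg/s
m = ṁ × t = 9.12369×10⁻⁶ × 62.99 = 5.74701×10⁻⁴ kg
In grain: 5.74701×10⁻⁴ / 6.47989×10⁻⁵ = 8.86899 grain

8.869 grain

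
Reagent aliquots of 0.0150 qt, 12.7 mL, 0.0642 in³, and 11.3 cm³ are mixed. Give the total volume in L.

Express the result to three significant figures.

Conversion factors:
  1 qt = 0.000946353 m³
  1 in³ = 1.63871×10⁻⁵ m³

0.0150 qt × 0.000946353 = 1.41953×10⁻⁵ m³
12.7 mL × 10⁻⁶ = 1.27×10⁻⁵ m³
0.0642 in³ × 1.63871×10⁻⁵ = 1.05205×10⁻⁶ m³
11.3 cm³ × 10⁻⁶ = 1.13×10⁻⁵ m³
Total: 1.41953×10⁻⁵ + 1.27×10⁻⁵ + 1.05205×10⁻⁶ + 1.13×10⁻⁵ = 3.92474×10⁻⁵ m³
In L: 3.92474×10⁻⁵ / 0.001 = 0.0392474 L

0.0392 L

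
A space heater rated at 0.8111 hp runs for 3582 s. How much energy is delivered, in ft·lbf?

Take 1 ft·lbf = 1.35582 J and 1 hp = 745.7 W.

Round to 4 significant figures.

0.8111 hp × 745.7 = 604.837 W
E = P × t = 604.837 W × 3582 s = 2.16653×10⁶ J
2.16653×10⁶ J ÷ (1.35582 J/ft·lbf) = 1.59795×10⁶ ft·lbf

1.598×10⁶ ft·lbf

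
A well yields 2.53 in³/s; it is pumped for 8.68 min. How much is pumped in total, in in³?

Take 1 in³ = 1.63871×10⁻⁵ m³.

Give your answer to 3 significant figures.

2.53 in³/s → 4.14594×10⁻⁵ m³/s
8.68 min → 520.8 s
V = Q × t = 4.14594×10⁻⁵ × 520.8 = 0.0215921 m³
In in³: 0.0215921 / 1.63871×10⁻⁵ = 1317.63 in³

1320 in³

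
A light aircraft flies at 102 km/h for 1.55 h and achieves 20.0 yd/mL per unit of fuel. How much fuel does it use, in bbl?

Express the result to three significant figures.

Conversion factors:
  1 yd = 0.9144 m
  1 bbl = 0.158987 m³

0.0544 bbl

102 km/h → 28.3333 m/s
1.55 h → 5580 s
d = v × t = 28.3333 × 5580 = 158100 m
20.0 yd/mL → 1.8288×10⁷ m/m³
V = d / (distance per unit fuel) = 158100 / 1.8288×10⁷ = 0.00864501 m³
In bbl: 0.00864501 / 0.158987 = 0.0543756 bbl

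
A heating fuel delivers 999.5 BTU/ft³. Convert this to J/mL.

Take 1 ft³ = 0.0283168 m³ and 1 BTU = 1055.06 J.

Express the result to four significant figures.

37.24 J/mL

999.5 BTU/ft³ × 1055.06 J/BTU ÷ 0.0283168 m³/ft³ = 3.72405×10⁷ J/m³
3.72405×10⁷ J/m³ × 10⁻⁶ m³/mL = 37.2405 J/mL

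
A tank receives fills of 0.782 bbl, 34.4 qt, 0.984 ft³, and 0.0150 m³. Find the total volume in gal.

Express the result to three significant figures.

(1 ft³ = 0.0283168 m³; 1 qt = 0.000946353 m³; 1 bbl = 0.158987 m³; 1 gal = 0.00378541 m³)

0.782 bbl × 0.158987 = 0.124328 m³
34.4 qt × 0.000946353 = 0.0325545 m³
0.984 ft³ × 0.0283168 = 0.0278637 m³
0.0150 m³ (already m³)
Sum: 0.124328 + 0.0325545 + 0.0278637 + 0.015 = 0.199746 m³
In gal: 0.199746 / 0.00378541 = 52.7673 gal

52.8 gal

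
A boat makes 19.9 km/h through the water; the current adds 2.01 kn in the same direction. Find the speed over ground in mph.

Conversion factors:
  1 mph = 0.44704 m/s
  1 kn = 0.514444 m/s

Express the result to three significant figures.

19.9 km/h × (1/3.6) = 5.52778 m/s
2.01 kn × 0.514444 = 1.03403 m/s
Combined: 5.52778 + 1.03403 = 6.56181 m/s
In mph: 6.56181 / 0.44704 = 14.6784 mph

14.7 mph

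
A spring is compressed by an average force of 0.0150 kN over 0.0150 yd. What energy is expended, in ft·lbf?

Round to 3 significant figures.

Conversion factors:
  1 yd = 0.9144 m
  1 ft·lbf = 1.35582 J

0.0150 kN × 1000 = 15 N
0.0150 yd × 0.9144 = 0.013716 m
W = F × d = 15 N × 0.013716 m = 0.20574 J
0.20574 J ÷ (1.35582 J/ft·lbf) = 0.151746 ft·lbf

0.152 ft·lbf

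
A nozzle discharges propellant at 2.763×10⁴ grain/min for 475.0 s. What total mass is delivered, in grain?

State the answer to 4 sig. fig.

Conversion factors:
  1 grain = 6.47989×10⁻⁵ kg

2.187×10⁵ grain

2.763×10⁴ grain/min → 0.0298399 kg/s
m = ṁ × t = 0.0298399 × 475 = 14.174 kg
In grain: 14.174 / 6.47989×10⁻⁵ = 218738 grain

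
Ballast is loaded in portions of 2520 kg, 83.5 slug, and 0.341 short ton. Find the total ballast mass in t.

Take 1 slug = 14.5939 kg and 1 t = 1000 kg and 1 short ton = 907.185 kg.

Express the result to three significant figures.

4.05 t

2520 kg (already kg)
83.5 slug × 14.5939 = 1218.59 kg
0.341 short ton × 907.185 = 309.35 kg
Total: 2520 + 1218.59 + 309.35 = 4047.94 kg
In t: 4047.94 / 1000 = 4.04794 t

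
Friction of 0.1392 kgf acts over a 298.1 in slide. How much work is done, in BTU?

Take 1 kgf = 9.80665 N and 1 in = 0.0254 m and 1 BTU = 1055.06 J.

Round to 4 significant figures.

0.1392 kgf × 9.80665 → 1.36509 N
298.1 in × 0.0254 → 7.57174 m
W = F × d = 1.36509 N × 7.57174 m = 10.3361 J
10.3361 J ÷ (1055.06 J/BTU) = 0.00979669 BTU

0.009797 BTU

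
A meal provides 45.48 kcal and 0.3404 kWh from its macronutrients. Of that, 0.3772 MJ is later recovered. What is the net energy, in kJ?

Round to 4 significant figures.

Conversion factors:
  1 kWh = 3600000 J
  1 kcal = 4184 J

45.48 kcal × 4184 = 190288 J
0.3404 kWh × 3600000 = 1.22544×10⁶ J
0.3772 MJ × 1000000 = 377200 J
Net: 190288 + 1.22544×10⁶ − 377200 = 1.03853×10⁶ J
In kJ: 1.03853×10⁶ / 1000 = 1038.53 kJ

1039 kJ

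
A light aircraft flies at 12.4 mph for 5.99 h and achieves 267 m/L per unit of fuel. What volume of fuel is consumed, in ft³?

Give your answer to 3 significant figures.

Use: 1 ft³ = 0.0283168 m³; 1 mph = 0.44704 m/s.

15.8 ft³

12.4 mph → 5.5433 m/s
5.99 h → 21564 s
d = v × t = 5.5433 × 21564 = 119536 m
267 m/L → 267000 m/m³
V = d / (distance per unit fuel) = 119536 / 267000 = 0.4477 m³
In ft³: 0.4477 / 0.0283168 = 15.8104 ft³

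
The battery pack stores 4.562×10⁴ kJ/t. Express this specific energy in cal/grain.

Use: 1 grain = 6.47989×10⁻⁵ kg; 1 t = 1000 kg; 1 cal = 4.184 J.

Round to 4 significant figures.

0.7065 cal/grain

4.562×10⁴ kJ/t × 1000 J/kJ ÷ 1000 kg/t = 45620 J/kg
45620 J/kg ÷ 4.184 J/cal × 6.47989×10⁻⁵ kg/grain = 0.706531 cal/grain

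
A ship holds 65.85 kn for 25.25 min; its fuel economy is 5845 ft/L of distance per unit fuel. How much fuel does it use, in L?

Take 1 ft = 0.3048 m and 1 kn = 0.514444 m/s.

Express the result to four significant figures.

65.85 kn → 33.8761 m/s
25.25 min → 1515 s
d = v × t = 33.8761 × 1515 = 51322.3 m
5845 ft/L → 1.78156×10⁶ m/m³
V = d / (distance per unit fuel) = 51322.3 / 1.78156×10⁶ = 0.0288075 m³
In L: 0.0288075 / 0.001 = 28.8075 L

28.81 L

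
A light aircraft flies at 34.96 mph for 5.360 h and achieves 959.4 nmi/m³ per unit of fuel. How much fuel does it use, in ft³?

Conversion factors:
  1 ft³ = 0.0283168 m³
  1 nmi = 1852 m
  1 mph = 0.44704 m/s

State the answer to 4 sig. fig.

5.994 ft³

34.96 mph → 15.6285 m/s
5.360 h → 19296 s
d = v × t = 15.6285 × 19296 = 301568 m
959.4 nmi/m³ → 1.77681×10⁶ m/m³
V = d / (distance per unit fuel) = 301568 / 1.77681×10⁶ = 0.169724 m³
In ft³: 0.169724 / 0.0283168 = 5.99376 ft³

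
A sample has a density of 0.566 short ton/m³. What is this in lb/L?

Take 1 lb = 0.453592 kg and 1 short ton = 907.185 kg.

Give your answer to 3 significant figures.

0.566 short ton/m³ × 907.185 kg/short ton = 513.467 kg/m³
513.467 kg/m³ ÷ 0.453592 kg/lb × 0.001 m³/L = 1.132 lb/L

1.13 lb/L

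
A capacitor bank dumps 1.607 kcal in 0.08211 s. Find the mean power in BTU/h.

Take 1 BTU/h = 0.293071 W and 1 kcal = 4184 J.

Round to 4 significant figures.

1.607 kcal × 4184 → 6723.69 J
P = E / t = 6723.69 J / 0.08211 s = 81886.4 W
81886.4 W ÷ (0.293071 W/BTU/h) = 279408 BTU/h

2.794×10⁵ BTU/h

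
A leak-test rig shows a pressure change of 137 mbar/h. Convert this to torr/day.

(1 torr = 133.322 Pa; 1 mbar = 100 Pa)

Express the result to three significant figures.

2470 torr/day

137 mbar/h × 100 Pa/mbar ÷ 3600 s/h = 3.80556 Pa/s
3.80556 Pa/s ÷ 133.322 Pa/torr × 86400 s/day = 2466.21 torr/day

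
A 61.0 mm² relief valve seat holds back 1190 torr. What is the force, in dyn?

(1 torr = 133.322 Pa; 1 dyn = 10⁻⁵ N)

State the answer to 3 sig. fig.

9.68×10⁵ dyn

1190 torr × 133.322 = 158653 Pa
61.0 mm² × 10⁻⁶ = 6.1×10⁻⁵ m²
F = P × A = 158653 Pa × 6.1×10⁻⁵ m² = 9.67783 N
9.67783 N ÷ (10⁻⁵ N/dyn) = 967783 dyn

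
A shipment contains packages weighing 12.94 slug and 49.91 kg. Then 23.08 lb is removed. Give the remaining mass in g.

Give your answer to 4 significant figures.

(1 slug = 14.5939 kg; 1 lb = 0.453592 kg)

2.283×10⁵ g

12.94 slug × 14.5939 = 188.845 kg
49.91 kg (already kg)
23.08 lb × 0.453592 = 10.4689 kg
Sum: 188.845 + 49.91 − 10.4689 = 228.286 kg
In g: 228.286 / 0.001 = 228286 g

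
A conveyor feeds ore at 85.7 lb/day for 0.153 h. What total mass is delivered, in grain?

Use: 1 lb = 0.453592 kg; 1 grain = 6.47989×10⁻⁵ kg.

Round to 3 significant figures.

3820 grain

85.7 lb/day → 4.49917×10⁻⁴ kg/s
0.153 h → 550.8 s
m = ṁ × t = 4.49917×10⁻⁴ × 550.8 = 0.247814 kg
In grain: 0.247814 / 6.47989×10⁻⁵ = 3824.36 grain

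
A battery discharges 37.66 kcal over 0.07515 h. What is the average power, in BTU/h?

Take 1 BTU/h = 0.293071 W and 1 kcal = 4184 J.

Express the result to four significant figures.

37.66 kcal × 4184 = 157569 J
0.07515 h × 3600 = 270.54 s
P = E / t = 157569 J / 270.54 s = 582.424 W
582.424 W ÷ (0.293071 W/BTU/h) = 1987.31 BTU/h

1987 BTU/h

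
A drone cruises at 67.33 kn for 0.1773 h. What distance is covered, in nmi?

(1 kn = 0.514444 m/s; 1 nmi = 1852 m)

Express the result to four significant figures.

67.33 kn × 0.514444 → 34.6375 m/s
0.1773 h × 3600 → 638.28 s
d = v × t = 34.6375 m/s × 638.28 s = 22108.4 m
22108.4 m ÷ (1852 m/nmi) = 11.9376 nmi

11.94 nmi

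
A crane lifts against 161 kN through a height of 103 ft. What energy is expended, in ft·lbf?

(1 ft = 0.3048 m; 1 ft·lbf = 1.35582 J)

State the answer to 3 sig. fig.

3.73×10⁶ ft·lbf

161 kN × 1000 = 161000 N
103 ft × 0.3048 = 31.3944 m
W = F × d = 161000 N × 31.3944 m = 5.0545×10⁶ J
5.0545×10⁶ J ÷ (1.35582 J/ft·lbf) = 3.728×10⁶ ft·lbf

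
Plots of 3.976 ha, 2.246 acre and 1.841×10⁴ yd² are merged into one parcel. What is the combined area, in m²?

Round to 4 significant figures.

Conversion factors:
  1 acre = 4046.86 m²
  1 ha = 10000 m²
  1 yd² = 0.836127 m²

3.976 ha × 10000 → 39760 m²
2.246 acre × 4046.86 → 9089.25 m²
1.841×10⁴ yd² × 0.836127 → 15393.1 m²
Combined: 39760 + 9089.25 + 15393.1 = 64242.4 m²

6.424×10⁴ m²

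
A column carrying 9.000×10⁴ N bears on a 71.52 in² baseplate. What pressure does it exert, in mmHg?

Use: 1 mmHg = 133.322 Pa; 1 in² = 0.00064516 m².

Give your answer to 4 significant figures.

1.463×10⁴ mmHg

71.52 in² × 0.00064516 = 0.0461418 m²
P = F / A = 90000 N / 0.0461418 m² = 1.95051×10⁶ Pa
1.95051×10⁶ Pa ÷ (133.322 Pa/mmHg) = 14630.1 mmHg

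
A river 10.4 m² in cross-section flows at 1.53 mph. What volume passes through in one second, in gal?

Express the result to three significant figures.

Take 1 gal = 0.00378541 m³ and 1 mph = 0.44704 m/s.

1.53 mph × 0.44704 → 0.683971 m/s
V = v × A × t = 0.683971 m/s × 10.4 m² × 1 s = 7.1133 m³
7.1133 m³ ÷ (0.00378541 m³/gal) = 1879.14 gal

1880 gal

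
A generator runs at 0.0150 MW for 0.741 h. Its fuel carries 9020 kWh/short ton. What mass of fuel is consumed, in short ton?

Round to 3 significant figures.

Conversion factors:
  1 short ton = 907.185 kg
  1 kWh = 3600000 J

0.0150 MW → 15000 W
0.741 h → 2667.6 s
E = P × t = 15000 × 2667.6 = 4.0014×10⁷ J
9020 kWh/short ton → 3.57942×10⁷ J/kg
m = E / e_s = 4.0014×10⁷ / 3.57942×10⁷ = 1.11789 kg
In short ton: 1.11789 / 907.185 = 0.00123226 short ton

0.00123 short ton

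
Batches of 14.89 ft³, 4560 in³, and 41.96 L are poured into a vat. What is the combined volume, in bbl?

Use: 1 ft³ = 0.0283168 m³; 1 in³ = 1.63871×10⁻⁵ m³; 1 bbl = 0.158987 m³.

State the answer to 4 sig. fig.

14.89 ft³ × 0.0283168 = 0.421637 m³
4560 in³ × 1.63871×10⁻⁵ = 0.0747252 m³
41.96 L × 0.001 = 0.04196 m³
Total: 0.421637 + 0.0747252 + 0.04196 = 0.538322 m³
In bbl: 0.538322 / 0.158987 = 3.38595 bbl

3.386 bbl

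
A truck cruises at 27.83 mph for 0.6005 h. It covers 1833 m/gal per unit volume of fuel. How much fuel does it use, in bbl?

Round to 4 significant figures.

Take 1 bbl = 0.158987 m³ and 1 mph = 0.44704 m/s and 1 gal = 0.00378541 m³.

27.83 mph → 12.4411 m/s
0.6005 h → 2161.8 s
d = v × t = 12.4411 × 2161.8 = 26895.2 m
1833 m/gal → 484228 m/m³
V = d / (distance per unit fuel) = 26895.2 / 484228 = 0.0555424 m³
In bbl: 0.0555424 / 0.158987 = 0.349352 bbl

0.3494 bbl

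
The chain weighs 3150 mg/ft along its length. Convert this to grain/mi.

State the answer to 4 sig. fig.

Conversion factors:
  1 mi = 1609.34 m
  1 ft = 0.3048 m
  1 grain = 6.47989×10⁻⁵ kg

2.567×10⁵ grain/mi

3150 mg/ft × 10⁻⁶ kg/mg ÷ 0.3048 m/ft = 0.0103346 kg/m
0.0103346 kg/m ÷ 6.47989×10⁻⁵ kg/grain × 1609.34 m/mi = 256669 grain/mi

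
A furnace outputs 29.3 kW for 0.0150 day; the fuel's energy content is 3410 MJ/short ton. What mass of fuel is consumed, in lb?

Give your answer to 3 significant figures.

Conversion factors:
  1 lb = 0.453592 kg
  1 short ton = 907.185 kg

22.3 lb

29.3 kW → 29300 W
0.0150 day → 1296 s
E = P × t = 29300 × 1296 = 3.79728×10⁷ J
3410 MJ/short ton → 3.75888×10⁶ J/kg
m = E / e_s = 3.79728×10⁷ / 3.75888×10⁶ = 10.1022 kg
In lb: 10.1022 / 0.453592 = 22.2716 lb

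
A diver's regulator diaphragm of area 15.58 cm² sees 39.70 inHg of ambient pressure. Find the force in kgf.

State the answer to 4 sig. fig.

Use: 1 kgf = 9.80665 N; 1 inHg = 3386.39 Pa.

21.36 kgf

39.70 inHg × 3386.39 → 134440 Pa
15.58 cm² × 0.0001 → 0.001558 m²
F = P × A = 134440 Pa × 0.001558 m² = 209.458 N
209.458 N ÷ (9.80665 N/kgf) = 21.3588 kgf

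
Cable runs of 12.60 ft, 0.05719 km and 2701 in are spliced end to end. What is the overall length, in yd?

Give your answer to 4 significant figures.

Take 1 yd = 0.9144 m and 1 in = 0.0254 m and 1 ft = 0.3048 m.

12.60 ft × 0.3048 = 3.84048 m
0.05719 km × 1000 = 57.19 m
2701 in × 0.0254 = 68.6054 m
Combined: 3.84048 + 57.19 + 68.6054 = 129.636 m
In yd: 129.636 / 0.9144 = 141.772 yd

141.8 yd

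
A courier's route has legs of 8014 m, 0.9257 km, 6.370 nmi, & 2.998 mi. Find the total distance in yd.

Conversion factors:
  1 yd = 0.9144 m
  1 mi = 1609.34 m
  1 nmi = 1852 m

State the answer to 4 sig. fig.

2.795×10⁴ yd

8014 m (already m)
0.9257 km × 1000 = 925.7 m
6.370 nmi × 1852 = 11797.2 m
2.998 mi × 1609.34 = 4824.8 m
Sum: 8014 + 925.7 + 11797.2 + 4824.8 = 25561.7 m
In yd: 25561.7 / 0.9144 = 27954.6 yd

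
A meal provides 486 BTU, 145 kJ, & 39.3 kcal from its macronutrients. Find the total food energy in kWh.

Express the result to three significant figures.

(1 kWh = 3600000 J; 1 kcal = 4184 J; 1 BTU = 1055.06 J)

486 BTU × 1055.06 = 512759 J
145 kJ × 1000 = 145000 J
39.3 kcal × 4184 = 164431 J
Sum: 512759 + 145000 + 164431 = 822190 J
In kWh: 822190 / 3600000 = 0.228386 kWh

0.228 kWh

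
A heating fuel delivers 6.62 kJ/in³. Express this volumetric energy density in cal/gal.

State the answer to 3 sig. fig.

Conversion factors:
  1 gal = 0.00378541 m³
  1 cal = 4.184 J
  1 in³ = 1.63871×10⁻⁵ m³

6.62 kJ/in³ × 1000 J/kJ ÷ 1.63871×10⁻⁵ m³/in³ = 4.03976×10⁸ J/m³
4.03976×10⁸ J/m³ ÷ 4.184 J/cal × 0.00378541 m³/gal = 365491 cal/gal

3.65×10⁵ cal/gal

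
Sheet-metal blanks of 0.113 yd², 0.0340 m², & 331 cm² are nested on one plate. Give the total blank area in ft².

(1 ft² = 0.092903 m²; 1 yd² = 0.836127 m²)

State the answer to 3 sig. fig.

0.113 yd² × 0.836127 = 0.0944824 m²
0.0340 m² (already m²)
331 cm² × 0.0001 = 0.0331 m²
Sum: 0.0944824 + 0.034 + 0.0331 = 0.161582 m²
In ft²: 0.161582 / 0.092903 = 1.73925 ft²

1.74 ft²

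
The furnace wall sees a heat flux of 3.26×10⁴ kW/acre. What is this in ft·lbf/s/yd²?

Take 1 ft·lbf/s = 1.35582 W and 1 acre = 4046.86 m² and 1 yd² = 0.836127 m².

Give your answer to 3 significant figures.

4970 ft·lbf/s/yd²

3.26×10⁴ kW/acre × 1000 W/kW ÷ 4046.86 m²/acre = 8055.63 W/m²
8055.63 W/m² ÷ 1.35582 W/ft·lbf/s × 0.836127 m²/yd² = 4967.86 ft·lbf/s/yd²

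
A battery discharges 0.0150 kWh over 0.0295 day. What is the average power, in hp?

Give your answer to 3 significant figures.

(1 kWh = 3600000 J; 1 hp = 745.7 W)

0.0150 kWh × 3600000 = 54000 J
0.0295 day × 86400 = 2548.8 s
P = E / t = 54000 J / 2548.8 s = 21.1864 W
21.1864 W ÷ (745.7 W/hp) = 0.0284114 hp

0.0284 hp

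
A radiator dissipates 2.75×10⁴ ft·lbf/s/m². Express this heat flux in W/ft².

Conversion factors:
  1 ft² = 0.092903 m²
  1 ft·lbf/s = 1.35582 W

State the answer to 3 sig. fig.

2.75×10⁴ ft·lbf/s/m² × 1.35582 W/ft·lbf/s = 37285 W/m²
37285 W/m² × 0.092903 m²/ft² = 3463.89 W/ft²

3460 W/ft²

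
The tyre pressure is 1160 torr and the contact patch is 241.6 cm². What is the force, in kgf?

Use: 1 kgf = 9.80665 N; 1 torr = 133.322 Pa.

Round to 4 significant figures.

381.0 kgf

1160 torr × 133.322 = 154654 Pa
241.6 cm² × 0.0001 = 0.02416 m²
F = P × A = 154654 Pa × 0.02416 m² = 3736.44 N
3736.44 N ÷ (9.80665 N/kgf) = 381.011 kgf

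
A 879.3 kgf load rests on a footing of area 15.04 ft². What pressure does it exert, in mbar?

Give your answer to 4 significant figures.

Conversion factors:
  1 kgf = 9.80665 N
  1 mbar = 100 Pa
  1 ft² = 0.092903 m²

879.3 kgf × 9.80665 = 8622.99 N
15.04 ft² × 0.092903 = 1.39726 m²
P = F / A = 8622.99 N / 1.39726 m² = 6171.36 Pa
6171.36 Pa ÷ (100 Pa/mbar) = 61.7136 mbar

61.71 mbar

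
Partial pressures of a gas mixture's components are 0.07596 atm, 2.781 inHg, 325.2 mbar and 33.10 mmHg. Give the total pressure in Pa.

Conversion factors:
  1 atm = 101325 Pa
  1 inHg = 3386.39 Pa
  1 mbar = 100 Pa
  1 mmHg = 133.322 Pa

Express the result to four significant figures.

5.405×10⁴ Pa

0.07596 atm × 101325 = 7696.65 Pa
2.781 inHg × 3386.39 = 9417.55 Pa
325.2 mbar × 100 = 32520 Pa
33.10 mmHg × 133.322 = 4412.96 Pa
Sum: 7696.65 + 9417.55 + 32520 + 4412.96 = 54047.2 Pa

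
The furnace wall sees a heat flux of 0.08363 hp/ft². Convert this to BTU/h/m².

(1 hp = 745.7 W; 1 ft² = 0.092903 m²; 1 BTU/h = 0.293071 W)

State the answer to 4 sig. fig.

0.08363 hp/ft² × 745.7 W/hp ÷ 0.092903 m²/ft² = 671.269 W/m²
671.269 W/m² ÷ 0.293071 W/BTU/h = 2290.47 BTU/h/m²

2290 BTU/h/m²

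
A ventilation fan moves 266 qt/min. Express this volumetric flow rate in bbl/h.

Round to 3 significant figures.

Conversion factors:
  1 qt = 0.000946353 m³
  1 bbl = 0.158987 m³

95.0 bbl/h

266 qt/min × 0.000946353 m³/qt ÷ 60 s/min = 0.0041955 m³/s
0.0041955 m³/s ÷ 0.158987 m³/bbl × 3600 s/h = 95.0002 bbl/h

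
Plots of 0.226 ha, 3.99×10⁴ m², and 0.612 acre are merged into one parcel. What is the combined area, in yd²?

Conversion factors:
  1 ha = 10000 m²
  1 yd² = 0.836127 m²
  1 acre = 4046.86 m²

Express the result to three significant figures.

0.226 ha × 10000 = 2260 m²
3.99×10⁴ m² (already m²)
0.612 acre × 4046.86 = 2476.68 m²
Combined: 2260 + 39900 + 2476.68 = 44636.7 m²
In yd²: 44636.7 / 0.836127 = 53385.1 yd²

5.34×10⁴ yd²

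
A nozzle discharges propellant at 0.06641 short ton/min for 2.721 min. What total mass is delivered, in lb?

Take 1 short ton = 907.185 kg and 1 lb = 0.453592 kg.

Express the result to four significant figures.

0.06641 short ton/min → 1.0041 kg/s
2.721 min → 163.26 s
m = ṁ × t = 1.0041 × 163.26 = 163.929 kg
In lb: 163.929 / 0.453592 = 361.402 lb

361.4 lb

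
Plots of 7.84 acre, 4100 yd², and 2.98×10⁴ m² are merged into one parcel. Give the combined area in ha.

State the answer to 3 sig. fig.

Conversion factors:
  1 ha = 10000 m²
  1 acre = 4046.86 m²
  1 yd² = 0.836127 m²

7.84 acre × 4046.86 = 31727.4 m²
4100 yd² × 0.836127 = 3428.12 m²
2.98×10⁴ m² (already m²)
Sum: 31727.4 + 3428.12 + 29800 = 64955.5 m²
In ha: 64955.5 / 10000 = 6.49555 ha

6.50 ha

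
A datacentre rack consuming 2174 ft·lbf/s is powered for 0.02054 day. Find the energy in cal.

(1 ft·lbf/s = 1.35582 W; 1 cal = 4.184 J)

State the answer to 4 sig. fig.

1.250×10⁶ cal

2174 ft·lbf/s × 1.35582 = 2947.55 W
0.02054 day × 86400 = 1774.66 s
E = P × t = 2947.55 W × 1774.66 s = 5.2309×10⁶ J
5.2309×10⁶ J ÷ (4.184 J/cal) = 1.25022×10⁶ cal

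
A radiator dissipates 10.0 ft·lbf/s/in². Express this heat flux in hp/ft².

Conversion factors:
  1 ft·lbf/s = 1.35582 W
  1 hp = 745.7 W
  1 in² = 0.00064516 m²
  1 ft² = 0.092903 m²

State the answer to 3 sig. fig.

10.0 ft·lbf/s/in² × 1.35582 W/ft·lbf/s ÷ 0.00064516 m²/in² = 21015.3 W/m²
21015.3 W/m² ÷ 745.7 W/hp × 0.092903 m²/ft² = 2.61819 hp/ft²

2.62 hp/ft²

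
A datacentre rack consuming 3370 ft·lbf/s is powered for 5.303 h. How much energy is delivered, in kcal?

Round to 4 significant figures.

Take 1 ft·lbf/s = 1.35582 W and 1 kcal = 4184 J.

2.085×10⁴ kcal

3370 ft·lbf/s × 1.35582 = 4569.11 W
5.303 h × 3600 = 19090.8 s
E = P × t = 4569.11 W × 19090.8 s = 8.7228×10⁷ J
8.7228×10⁷ J ÷ (4184 J/kcal) = 20848 kcal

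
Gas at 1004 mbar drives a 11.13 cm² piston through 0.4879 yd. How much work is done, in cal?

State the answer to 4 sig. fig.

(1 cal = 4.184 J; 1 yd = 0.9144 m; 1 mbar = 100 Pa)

11.92 cal

1004 mbar → 100400 Pa
11.13 cm² → 0.001113 m²
F = P × A = 100400 × 0.001113 = 111.745 N
0.4879 yd → 0.446136 m
W = F × d = 111.745 × 0.446136 = 49.8535 J
In cal: 49.8535 / 4.184 = 11.9153 cal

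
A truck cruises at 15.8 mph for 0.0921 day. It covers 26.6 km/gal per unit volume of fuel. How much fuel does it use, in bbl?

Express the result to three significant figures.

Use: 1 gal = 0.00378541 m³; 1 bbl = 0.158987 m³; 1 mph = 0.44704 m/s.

15.8 mph → 7.06323 m/s
0.0921 day → 7957.44 s
d = v × t = 7.06323 × 7957.44 = 56205.2 m
26.6 km/gal → 7.02698×10⁶ m/m³
V = d / (distance per unit fuel) = 56205.2 / 7.02698×10⁶ = 0.00799849 m³
In bbl: 0.00799849 / 0.158987 = 0.0503091 bbl

0.0503 bbl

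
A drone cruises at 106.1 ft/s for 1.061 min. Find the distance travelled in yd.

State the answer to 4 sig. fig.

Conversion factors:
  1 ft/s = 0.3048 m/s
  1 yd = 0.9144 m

2251 yd

106.1 ft/s × 0.3048 = 32.3393 m/s
1.061 min × 60 = 63.66 s
d = v × t = 32.3393 m/s × 63.66 s = 2058.72 m
2058.72 m ÷ (0.9144 m/yd) = 2251.44 yd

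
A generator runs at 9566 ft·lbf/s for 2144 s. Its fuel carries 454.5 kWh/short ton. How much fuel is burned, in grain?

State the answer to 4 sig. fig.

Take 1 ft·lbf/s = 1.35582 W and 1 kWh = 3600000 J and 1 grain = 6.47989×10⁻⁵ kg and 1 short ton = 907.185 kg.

9566 ft·lbf/s → 12969.8 W
E = P × t = 12969.8 × 2144 = 2.78073×10⁷ J
454.5 kWh/short ton → 1.8036×10⁶ J/kg
m = E / e_s = 2.78073×10⁷ / 1.8036×10⁶ = 15.4177 kg
In grain: 15.4177 / 6.47989×10⁻⁵ = 237932 grain

2.379×10⁵ grain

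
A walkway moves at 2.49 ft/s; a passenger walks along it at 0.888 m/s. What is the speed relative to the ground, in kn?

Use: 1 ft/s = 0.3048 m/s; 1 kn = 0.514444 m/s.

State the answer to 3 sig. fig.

3.20 kn

2.49 ft/s × 0.3048 = 0.758952 m/s
0.888 m/s (already m/s)
Total: 0.758952 + 0.888 = 1.64695 m/s
In kn: 1.64695 / 0.514444 = 3.20142 kn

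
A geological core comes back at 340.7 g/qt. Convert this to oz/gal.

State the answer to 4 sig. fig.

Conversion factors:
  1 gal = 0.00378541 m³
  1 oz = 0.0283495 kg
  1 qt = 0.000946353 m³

340.7 g/qt × 0.001 kg/g ÷ 0.000946353 m³/qt = 360.014 kg/m³
360.014 kg/m³ ÷ 0.0283495 kg/oz × 0.00378541 m³/gal = 48.0714 oz/gal

48.07 oz/gal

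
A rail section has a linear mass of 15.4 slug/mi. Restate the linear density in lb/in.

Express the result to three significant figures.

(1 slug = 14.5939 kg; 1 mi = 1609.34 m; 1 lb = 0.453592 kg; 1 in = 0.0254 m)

0.00782 lb/in

15.4 slug/mi × 14.5939 kg/slug ÷ 1609.34 m/mi = 0.139651 kg/m
0.139651 kg/m ÷ 0.453592 kg/lb × 0.0254 m/in = 0.0078201 lb/in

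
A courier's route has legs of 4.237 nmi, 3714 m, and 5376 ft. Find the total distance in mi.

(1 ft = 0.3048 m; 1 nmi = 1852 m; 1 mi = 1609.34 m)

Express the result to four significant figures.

4.237 nmi × 1852 → 7846.92 m
3714 m (already m)
5376 ft × 0.3048 → 1638.6 m
Combined: 7846.92 + 3714 + 1638.6 = 13199.5 m
In mi: 13199.5 / 1609.34 = 8.20181 mi

8.202 mi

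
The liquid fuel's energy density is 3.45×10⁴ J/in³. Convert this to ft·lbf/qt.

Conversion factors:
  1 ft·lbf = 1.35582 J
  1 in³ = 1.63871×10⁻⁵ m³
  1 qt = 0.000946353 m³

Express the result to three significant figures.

1.47×10⁶ ft·lbf/qt

3.45×10⁴ J/in³ ÷ 1.63871×10⁻⁵ m³/in³ = 2.10531×10⁹ J/m³
2.10531×10⁹ J/m³ ÷ 1.35582 J/ft·lbf × 0.000946353 m³/qt = 1.46949×10⁶ ft·lbf/qt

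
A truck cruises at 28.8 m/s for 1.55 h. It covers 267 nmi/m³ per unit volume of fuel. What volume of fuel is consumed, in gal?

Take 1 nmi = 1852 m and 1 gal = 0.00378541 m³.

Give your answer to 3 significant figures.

85.9 gal

1.55 h → 5580 s
d = v × t = 28.8 × 5580 = 160704 m
267 nmi/m³ → 494484 m/m³
V = d / (distance per unit fuel) = 160704 / 494484 = 0.324993 m³
In gal: 0.324993 / 0.00378541 = 85.8541 gal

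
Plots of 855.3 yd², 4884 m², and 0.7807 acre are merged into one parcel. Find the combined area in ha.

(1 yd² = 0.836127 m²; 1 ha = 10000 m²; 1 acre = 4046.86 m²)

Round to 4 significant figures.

0.8759 ha

855.3 yd² × 0.836127 = 715.139 m²
4884 m² (already m²)
0.7807 acre × 4046.86 = 3159.38 m²
Combined: 715.139 + 4884 + 3159.38 = 8758.52 m²
In ha: 8758.52 / 10000 = 0.875852 ha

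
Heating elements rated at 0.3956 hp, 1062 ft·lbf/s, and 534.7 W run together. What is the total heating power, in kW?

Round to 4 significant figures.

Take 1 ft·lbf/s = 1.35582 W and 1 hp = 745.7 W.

0.3956 hp × 745.7 = 294.999 W
1062 ft·lbf/s × 1.35582 = 1439.88 W
534.7 W (already W)
Sum: 294.999 + 1439.88 + 534.7 = 2269.58 W
In kW: 2269.58 / 1000 = 2.26958 kW

2.270 kW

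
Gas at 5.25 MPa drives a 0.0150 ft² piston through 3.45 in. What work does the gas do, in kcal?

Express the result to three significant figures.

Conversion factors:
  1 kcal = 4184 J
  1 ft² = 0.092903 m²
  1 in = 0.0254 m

5.25 MPa → 5.25×10⁶ Pa
0.0150 ft² → 0.00139354 m²
F = P × A = 5.25×10⁶ × 0.00139354 = 7316.08 N
3.45 in → 0.08763 m
W = F × d = 7316.08 × 0.08763 = 641.108 J
In kcal: 641.108 / 4184 = 0.153228 kcal

0.153 kcal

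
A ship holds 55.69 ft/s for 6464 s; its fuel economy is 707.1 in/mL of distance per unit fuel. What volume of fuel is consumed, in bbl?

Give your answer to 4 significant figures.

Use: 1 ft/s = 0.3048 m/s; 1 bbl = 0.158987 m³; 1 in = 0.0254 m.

55.69 ft/s → 16.9743 m/s
d = v × t = 16.9743 × 6464 = 109722 m
707.1 in/mL → 1.79603×10⁷ m/m³
V = d / (distance per unit fuel) = 109722 / 1.79603×10⁷ = 0.00610914 m³
In bbl: 0.00610914 / 0.158987 = 0.0384254 bbl

0.03843 bbl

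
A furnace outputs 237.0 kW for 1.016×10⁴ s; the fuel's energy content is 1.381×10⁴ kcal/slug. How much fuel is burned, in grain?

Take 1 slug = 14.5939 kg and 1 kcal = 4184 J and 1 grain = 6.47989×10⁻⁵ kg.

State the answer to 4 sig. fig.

237.0 kW → 237000 W
E = P × t = 237000 × 10160 = 2.40792×10⁹ J
1.381×10⁴ kcal/slug → 3.95926×10⁶ J/kg
m = E / e_s = 2.40792×10⁹ / 3.95926×10⁶ = 608.174 kg
In grain: 608.174 / 6.47989×10⁻⁵ = 9.38556×10⁶ grain

9.386×10⁶ grain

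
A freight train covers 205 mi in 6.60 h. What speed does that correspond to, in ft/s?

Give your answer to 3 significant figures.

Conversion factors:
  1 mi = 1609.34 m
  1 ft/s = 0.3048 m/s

45.6 ft/s

205 mi × 1609.34 = 329915 m
6.60 h × 3600 = 23760 s
v = d / t = 329915 m / 23760 s = 13.8853 m/s
13.8853 m/s ÷ (0.3048 m/s/ft/s) = 45.5554 ft/s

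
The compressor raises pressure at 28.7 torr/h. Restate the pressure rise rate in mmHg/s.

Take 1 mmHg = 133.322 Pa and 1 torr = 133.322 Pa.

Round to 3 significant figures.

28.7 torr/h × 133.322 Pa/torr ÷ 3600 s/h = 1.06287 Pa/s
1.06287 Pa/s ÷ 133.322 Pa/mmHg = 0.0079722 mmHg/s

0.00797 mmHg/s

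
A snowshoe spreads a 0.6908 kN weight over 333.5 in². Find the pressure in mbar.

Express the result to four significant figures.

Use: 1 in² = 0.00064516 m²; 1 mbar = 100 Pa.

32.11 mbar

0.6908 kN × 1000 = 690.8 N
333.5 in² × 0.00064516 = 0.215161 m²
P = F / A = 690.8 N / 0.215161 m² = 3210.62 Pa
3210.62 Pa ÷ (100 Pa/mbar) = 32.1062 mbar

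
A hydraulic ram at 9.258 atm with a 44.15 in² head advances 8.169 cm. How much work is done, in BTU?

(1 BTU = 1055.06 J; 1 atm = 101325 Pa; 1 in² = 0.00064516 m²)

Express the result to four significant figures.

2.069 BTU

9.258 atm → 938067 Pa
44.15 in² → 0.0284838 m²
F = P × A = 938067 × 0.0284838 = 26719.7 N
8.169 cm → 0.08169 m
W = F × d = 26719.7 × 0.08169 = 2182.73 J
In BTU: 2182.73 / 1055.06 = 2.06882 BTU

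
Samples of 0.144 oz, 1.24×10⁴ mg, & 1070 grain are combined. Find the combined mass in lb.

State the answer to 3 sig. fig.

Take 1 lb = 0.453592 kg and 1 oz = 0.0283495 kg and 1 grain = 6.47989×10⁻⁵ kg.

0.189 lb

0.144 oz × 0.0283495 → 0.00408233 kg
1.24×10⁴ mg × 10⁻⁶ → 0.0124 kg
1070 grain × 6.47989×10⁻⁵ → 0.0693348 kg
Total: 0.00408233 + 0.0124 + 0.0693348 = 0.0858171 kg
In lb: 0.0858171 / 0.453592 = 0.189194 lb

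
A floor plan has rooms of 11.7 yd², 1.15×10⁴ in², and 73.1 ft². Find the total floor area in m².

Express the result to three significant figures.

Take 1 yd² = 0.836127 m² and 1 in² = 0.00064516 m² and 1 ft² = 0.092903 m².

11.7 yd² × 0.836127 → 9.78269 m²
1.15×10⁴ in² × 0.00064516 → 7.41934 m²
73.1 ft² × 0.092903 → 6.79121 m²
Total: 9.78269 + 7.41934 + 6.79121 = 23.9932 m²

24.0 m²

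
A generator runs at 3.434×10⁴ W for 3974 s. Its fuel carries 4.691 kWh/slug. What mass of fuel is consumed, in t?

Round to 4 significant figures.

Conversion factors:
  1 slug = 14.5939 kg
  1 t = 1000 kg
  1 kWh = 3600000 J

0.1179 t

E = P × t = 34340 × 3974 = 1.36467×10⁸ J
4.691 kWh/slug → 1.15717×10⁶ J/kg
m = E / e_s = 1.36467×10⁸ / 1.15717×10⁶ = 117.932 kg
In t: 117.932 / 1000 = 0.117932 t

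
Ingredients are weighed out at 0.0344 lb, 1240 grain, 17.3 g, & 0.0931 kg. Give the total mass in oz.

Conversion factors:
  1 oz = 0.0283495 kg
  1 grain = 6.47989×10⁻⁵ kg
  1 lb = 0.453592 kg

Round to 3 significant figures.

0.0344 lb × 0.453592 = 0.0156036 kg
1240 grain × 6.47989×10⁻⁵ = 0.0803506 kg
17.3 g × 0.001 = 0.0173 kg
0.0931 kg (already kg)
Combined: 0.0156036 + 0.0803506 + 0.0173 + 0.0931 = 0.206354 kg
In oz: 0.206354 / 0.0283495 = 7.27893 oz

7.28 oz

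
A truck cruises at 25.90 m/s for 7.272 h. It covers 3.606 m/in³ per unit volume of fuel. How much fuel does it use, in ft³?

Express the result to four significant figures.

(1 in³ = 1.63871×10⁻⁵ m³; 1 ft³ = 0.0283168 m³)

108.8 ft³

7.272 h → 26179.2 s
d = v × t = 25.9 × 26179.2 = 678041 m
3.606 m/in³ → 220051 m/m³
V = d / (distance per unit fuel) = 678041 / 220051 = 3.08129 m³
In ft³: 3.08129 / 0.0283168 = 108.815 ft³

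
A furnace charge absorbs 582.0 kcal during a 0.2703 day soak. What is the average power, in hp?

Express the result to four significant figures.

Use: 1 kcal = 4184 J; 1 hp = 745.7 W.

582.0 kcal × 4184 → 2.43509×10⁶ J
0.2703 day × 86400 → 23353.9 s
P = E / t = 2.43509×10⁶ J / 23353.9 s = 104.269 W
104.269 W ÷ (745.7 W/hp) = 0.139827 hp

0.1398 hp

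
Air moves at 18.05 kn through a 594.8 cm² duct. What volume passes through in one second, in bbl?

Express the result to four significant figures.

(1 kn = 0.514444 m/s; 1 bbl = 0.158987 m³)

3.474 bbl

18.05 kn × 0.514444 = 9.28571 m/s
594.8 cm² × 0.0001 = 0.05948 m²
V = v × A × t = 9.28571 m/s × 0.05948 m² × 1 s = 0.552314 m³
0.552314 m³ ÷ (0.158987 m³/bbl) = 3.47396 bbl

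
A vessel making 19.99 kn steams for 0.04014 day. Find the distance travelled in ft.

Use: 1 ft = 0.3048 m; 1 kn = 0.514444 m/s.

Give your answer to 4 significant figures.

1.170×10⁵ ft

19.99 kn × 0.514444 = 10.2837 m/s
0.04014 day × 86400 = 3468.1 s
d = v × t = 10.2837 m/s × 3468.1 s = 35664.9 m
35664.9 m ÷ (0.3048 m/ft) = 117011 ft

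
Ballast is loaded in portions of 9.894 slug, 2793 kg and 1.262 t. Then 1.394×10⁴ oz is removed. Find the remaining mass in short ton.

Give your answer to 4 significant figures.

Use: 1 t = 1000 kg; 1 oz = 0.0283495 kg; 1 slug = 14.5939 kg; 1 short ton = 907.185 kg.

4.193 short ton

9.894 slug × 14.5939 → 144.392 kg
2793 kg (already kg)
1.262 t × 1000 → 1262 kg
1.394×10⁴ oz × 0.0283495 → 395.192 kg
Net: 144.392 + 2793 + 1262 − 395.192 = 3804.2 kg
In short ton: 3804.2 / 907.185 = 4.19341 short ton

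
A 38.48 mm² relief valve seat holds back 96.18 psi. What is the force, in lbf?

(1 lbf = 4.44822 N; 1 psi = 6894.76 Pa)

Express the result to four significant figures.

96.18 psi × 6894.76 = 663138 Pa
38.48 mm² × 10⁻⁶ = 3.848×10⁻⁵ m²
F = P × A = 663138 Pa × 3.848×10⁻⁵ m² = 25.5176 N
25.5176 N ÷ (4.44822 N/lbf) = 5.73659 lbf

5.737 lbf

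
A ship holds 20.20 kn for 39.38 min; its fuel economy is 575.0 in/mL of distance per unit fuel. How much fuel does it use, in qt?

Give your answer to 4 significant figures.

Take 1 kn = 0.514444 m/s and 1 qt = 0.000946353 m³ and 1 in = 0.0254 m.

20.20 kn → 10.3918 m/s
39.38 min → 2362.8 s
d = v × t = 10.3918 × 2362.8 = 24553.7 m
575.0 in/mL → 1.4605×10⁷ m/m³
V = d / (distance per unit fuel) = 24553.7 / 1.4605×10⁷ = 0.00168118 m³
In qt: 0.00168118 / 0.000946353 = 1.77648 qt

1.776 qt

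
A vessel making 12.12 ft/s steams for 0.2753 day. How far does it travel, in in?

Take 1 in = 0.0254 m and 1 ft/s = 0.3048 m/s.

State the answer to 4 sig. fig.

3.459×10⁶ in

12.12 ft/s × 0.3048 → 3.69418 m/s
0.2753 day × 86400 → 23785.9 s
d = v × t = 3.69418 m/s × 23785.9 s = 87869.4 m
87869.4 m ÷ (0.0254 m/in) = 3.45943×10⁶ in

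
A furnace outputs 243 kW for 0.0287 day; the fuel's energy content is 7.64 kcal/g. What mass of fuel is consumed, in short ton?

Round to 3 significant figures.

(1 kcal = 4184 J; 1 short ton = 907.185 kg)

243 kW → 243000 W
0.0287 day → 2479.68 s
E = P × t = 243000 × 2479.68 = 6.02562×10⁸ J
7.64 kcal/g → 3.19658×10⁷ J/kg
m = E / e_s = 6.02562×10⁸ / 3.19658×10⁷ = 18.8502 kg
In short ton: 18.8502 / 907.185 = 0.0207788 short ton

0.0208 short ton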